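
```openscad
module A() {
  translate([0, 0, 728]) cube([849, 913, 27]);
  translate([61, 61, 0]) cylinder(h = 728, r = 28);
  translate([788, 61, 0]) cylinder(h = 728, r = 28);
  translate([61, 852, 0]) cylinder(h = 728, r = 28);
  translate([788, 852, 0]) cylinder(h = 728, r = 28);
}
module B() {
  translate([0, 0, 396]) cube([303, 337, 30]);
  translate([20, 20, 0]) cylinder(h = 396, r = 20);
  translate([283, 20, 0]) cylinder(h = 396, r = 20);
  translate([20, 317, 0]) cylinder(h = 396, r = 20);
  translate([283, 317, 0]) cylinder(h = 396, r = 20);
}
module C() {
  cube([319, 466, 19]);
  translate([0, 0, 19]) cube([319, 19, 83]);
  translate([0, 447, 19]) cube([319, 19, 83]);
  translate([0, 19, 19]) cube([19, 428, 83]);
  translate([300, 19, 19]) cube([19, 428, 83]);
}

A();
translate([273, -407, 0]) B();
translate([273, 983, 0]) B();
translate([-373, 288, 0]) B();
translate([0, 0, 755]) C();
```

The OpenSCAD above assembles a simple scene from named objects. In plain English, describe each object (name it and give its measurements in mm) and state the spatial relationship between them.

A is a table with a 849×913 mm rectangular top, 27 mm thick, top surface at z = 755 mm, supported by four round legs of 56 mm diameter, each leg's bounding box inset 33 mm from the nearest pair of top edges, running from the floor.

B is a simple wooden stool: a rectangular seat 303 mm (x) by 337 mm (y), 30 mm thick, top face at z = 426 mm, on four round legs, each 40 mm in diameter. The legs rest on z = 0, each leg's axis is inset half a diameter from the nearest pair of seat edges (so the leg's bounding box is flush with the corner).

C is an open-topped rectangular box: outside dimensions 319×466×102 mm, with a uniform wall and base thickness of 19 mm. The base is a full 319×466 slab on the floor; four walls sit on top of the base. The front and back walls (the −y and +y sides) span the full width; the two side walls fit between them.

Three stools sit around the table at the −y, +y, −x sides. The open box is on top of the table.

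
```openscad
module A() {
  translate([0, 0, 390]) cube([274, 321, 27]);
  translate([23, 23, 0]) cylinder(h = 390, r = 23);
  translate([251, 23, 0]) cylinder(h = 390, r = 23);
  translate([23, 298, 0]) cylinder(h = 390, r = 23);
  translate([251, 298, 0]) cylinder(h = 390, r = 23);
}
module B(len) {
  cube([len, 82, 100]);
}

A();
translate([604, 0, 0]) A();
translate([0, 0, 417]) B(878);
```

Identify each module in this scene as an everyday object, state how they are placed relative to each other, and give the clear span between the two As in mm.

Second stool starts at x = 604; first ends at x = 274; clear span = 604 − 274 = 330 mm.

A is a stool. B is a beam. A beam spans the tops of two stools. The clear span between the two stools is 330 mm.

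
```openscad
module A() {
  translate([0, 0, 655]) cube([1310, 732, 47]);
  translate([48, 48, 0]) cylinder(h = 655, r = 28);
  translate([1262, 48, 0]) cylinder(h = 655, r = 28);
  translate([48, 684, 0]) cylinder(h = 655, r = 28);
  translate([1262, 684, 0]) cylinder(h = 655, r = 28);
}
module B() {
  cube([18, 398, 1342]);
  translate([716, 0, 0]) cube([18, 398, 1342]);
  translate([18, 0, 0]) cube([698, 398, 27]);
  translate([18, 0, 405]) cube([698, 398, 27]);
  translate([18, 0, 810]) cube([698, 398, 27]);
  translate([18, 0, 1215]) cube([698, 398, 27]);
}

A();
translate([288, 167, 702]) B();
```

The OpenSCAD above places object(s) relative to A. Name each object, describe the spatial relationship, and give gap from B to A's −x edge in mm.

The bookshelf's min-x is at 288; the table's min-x is 0; gap = 288 mm.

A is a table. B is a bookshelf. The bookshelf is on top of the table, centred. The gap from the bookshelf to the table's −x edge is 288 mm.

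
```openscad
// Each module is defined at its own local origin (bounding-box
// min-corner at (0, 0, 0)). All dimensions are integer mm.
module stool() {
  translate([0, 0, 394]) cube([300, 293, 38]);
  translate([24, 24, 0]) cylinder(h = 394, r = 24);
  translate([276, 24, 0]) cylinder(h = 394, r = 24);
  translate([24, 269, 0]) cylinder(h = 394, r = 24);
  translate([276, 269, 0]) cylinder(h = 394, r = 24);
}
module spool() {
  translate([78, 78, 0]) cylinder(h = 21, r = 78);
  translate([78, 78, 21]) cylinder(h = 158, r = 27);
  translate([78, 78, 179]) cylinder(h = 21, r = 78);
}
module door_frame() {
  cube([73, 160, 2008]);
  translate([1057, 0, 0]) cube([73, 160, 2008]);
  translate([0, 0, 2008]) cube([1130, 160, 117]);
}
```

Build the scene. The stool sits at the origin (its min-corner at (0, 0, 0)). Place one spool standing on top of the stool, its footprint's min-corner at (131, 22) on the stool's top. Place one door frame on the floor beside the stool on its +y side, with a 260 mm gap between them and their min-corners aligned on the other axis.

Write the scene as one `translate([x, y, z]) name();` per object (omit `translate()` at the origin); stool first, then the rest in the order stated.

stool();
translate([131, 22, 432]) spool();
translate([0, 553, 0]) door_frame();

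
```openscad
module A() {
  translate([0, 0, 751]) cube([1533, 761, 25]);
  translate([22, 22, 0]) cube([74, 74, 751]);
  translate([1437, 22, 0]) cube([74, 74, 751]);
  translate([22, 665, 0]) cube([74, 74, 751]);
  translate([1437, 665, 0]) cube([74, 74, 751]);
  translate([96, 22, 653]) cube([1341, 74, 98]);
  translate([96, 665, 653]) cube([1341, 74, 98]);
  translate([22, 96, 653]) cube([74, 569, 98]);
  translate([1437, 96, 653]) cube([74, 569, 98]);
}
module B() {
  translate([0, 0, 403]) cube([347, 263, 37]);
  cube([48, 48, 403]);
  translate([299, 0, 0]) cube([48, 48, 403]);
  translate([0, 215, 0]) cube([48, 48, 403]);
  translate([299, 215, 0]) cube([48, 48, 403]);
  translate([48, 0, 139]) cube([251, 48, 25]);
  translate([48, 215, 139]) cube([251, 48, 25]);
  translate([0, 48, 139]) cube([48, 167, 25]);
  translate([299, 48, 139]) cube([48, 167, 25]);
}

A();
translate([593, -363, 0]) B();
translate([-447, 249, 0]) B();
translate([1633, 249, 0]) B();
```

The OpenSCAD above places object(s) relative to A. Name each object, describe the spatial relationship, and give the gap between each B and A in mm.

Each stool's nearest face is 100 mm from the table's bounding box.

A is a table. B is a stool. Three stools sit around the table at the −y, −x, +x sides. The gap between each stool and the table is 100 mm.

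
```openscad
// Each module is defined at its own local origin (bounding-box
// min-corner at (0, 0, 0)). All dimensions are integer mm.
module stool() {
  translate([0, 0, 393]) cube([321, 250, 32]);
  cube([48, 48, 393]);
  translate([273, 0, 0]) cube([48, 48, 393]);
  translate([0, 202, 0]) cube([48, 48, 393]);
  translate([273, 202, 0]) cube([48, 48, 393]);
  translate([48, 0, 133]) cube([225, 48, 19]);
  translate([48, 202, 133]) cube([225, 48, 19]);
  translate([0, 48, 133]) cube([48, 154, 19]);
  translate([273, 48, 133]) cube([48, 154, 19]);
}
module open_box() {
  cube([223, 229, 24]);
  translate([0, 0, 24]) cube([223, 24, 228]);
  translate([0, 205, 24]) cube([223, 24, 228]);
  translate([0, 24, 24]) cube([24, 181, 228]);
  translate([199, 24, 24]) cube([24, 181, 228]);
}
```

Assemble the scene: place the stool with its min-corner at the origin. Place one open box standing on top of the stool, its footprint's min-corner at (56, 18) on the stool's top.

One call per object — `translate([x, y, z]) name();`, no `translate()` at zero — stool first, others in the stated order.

stool();
translate([56, 18, 425]) open_box();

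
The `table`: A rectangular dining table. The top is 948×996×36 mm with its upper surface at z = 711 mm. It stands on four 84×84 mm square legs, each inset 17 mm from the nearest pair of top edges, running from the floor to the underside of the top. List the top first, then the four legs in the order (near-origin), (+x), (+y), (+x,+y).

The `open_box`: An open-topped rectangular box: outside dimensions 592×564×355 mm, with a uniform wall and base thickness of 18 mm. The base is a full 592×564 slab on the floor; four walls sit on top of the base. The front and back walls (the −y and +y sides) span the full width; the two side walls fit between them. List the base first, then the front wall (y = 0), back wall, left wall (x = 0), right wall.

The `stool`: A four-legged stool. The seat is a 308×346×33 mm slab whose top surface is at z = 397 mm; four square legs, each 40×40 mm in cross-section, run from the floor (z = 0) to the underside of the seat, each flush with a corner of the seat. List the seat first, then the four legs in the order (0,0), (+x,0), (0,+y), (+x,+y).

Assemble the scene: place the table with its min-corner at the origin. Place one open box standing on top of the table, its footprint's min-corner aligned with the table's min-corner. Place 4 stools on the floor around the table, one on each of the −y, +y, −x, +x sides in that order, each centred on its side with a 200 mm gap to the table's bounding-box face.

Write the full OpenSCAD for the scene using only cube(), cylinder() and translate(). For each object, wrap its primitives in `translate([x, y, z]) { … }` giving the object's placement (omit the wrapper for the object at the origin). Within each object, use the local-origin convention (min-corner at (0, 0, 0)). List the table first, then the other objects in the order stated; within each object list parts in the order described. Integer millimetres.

translate([0, 0, 675]) cube([948, 996, 36]);
translate([17, 17, 0]) cube([84, 84, 675]);
translate([847, 17, 0]) cube([84, 84, 675]);
translate([17, 895, 0]) cube([84, 84, 675]);
translate([847, 895, 0]) cube([84, 84, 675]);
translate([0, 0, 711]) {
  cube([592, 564, 18]);
  translate([0, 0, 18]) cube([592, 18, 337]);
  translate([0, 546, 18]) cube([592, 18, 337]);
  translate([0, 18, 18]) cube([18, 528, 337]);
  translate([574, 18, 18]) cube([18, 528, 337]);
}
translate([320, -546, 0]) {
  translate([0, 0, 364]) cube([308, 346, 33]);
  cube([40, 40, 364]);
  translate([268, 0, 0]) cube([40, 40, 364]);
  translate([0, 306, 0]) cube([40, 40, 364]);
  translate([268, 306, 0]) cube([40, 40, 364]);
}
translate([320, 1196, 0]) {
  translate([0, 0, 364]) cube([308, 346, 33]);
  cube([40, 40, 364]);
  translate([268, 0, 0]) cube([40, 40, 364]);
  translate([0, 306, 0]) cube([40, 40, 364]);
  translate([268, 306, 0]) cube([40, 40, 364]);
}
translate([-508, 325, 0]) {
  translate([0, 0, 364]) cube([308, 346, 33]);
  cube([40, 40, 364]);
  translate([268, 0, 0]) cube([40, 40, 364]);
  translate([0, 306, 0]) cube([40, 40, 364]);
  translate([268, 306, 0]) cube([40, 40, 364]);
}
translate([1148, 325, 0]) {
  translate([0, 0, 364]) cube([308, 346, 33]);
  cube([40, 40, 364]);
  translate([268, 0, 0]) cube([40, 40, 364]);
  translate([0, 306, 0]) cube([40, 40, 364]);
  translate([268, 306, 0]) cube([40, 40, 364]);
}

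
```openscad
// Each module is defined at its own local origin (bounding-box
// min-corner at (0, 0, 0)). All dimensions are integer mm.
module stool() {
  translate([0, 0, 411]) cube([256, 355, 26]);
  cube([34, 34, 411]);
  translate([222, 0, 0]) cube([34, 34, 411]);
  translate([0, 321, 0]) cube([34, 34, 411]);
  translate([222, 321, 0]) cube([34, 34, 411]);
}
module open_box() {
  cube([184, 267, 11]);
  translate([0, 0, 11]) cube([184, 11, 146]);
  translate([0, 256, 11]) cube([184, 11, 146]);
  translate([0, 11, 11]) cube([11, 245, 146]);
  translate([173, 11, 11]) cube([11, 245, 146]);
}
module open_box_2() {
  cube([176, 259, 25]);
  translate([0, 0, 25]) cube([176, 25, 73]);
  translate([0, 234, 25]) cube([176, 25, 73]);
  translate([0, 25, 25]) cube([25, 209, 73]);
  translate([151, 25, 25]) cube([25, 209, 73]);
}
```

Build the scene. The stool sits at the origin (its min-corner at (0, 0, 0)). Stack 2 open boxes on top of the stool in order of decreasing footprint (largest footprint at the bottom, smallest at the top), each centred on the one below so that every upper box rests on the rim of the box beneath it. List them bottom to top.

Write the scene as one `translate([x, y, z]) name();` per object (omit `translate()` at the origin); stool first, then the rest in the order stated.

stool();
translate([36, 44, 437]) open_box();
translate([40, 48, 594]) open_box_2();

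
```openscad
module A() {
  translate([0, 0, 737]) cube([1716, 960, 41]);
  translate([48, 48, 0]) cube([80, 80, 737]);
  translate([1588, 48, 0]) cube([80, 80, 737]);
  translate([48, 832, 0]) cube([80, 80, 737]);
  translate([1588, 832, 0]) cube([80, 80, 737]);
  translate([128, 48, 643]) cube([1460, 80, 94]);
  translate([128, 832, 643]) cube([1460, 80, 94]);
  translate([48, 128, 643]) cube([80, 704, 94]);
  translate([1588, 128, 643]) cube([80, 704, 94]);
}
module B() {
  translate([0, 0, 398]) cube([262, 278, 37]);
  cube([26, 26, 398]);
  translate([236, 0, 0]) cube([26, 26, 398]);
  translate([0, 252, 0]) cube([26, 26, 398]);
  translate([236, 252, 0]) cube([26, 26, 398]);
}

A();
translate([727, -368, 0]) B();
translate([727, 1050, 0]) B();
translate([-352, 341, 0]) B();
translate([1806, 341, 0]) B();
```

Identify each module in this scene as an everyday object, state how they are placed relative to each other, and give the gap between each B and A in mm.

Each stool's nearest face is 90 mm from the table's bounding box.

A is a table. B is a stool. Four stools sit around the table at the −y, +y, −x, +x sides. The gap between each stool and the table is 90 mm.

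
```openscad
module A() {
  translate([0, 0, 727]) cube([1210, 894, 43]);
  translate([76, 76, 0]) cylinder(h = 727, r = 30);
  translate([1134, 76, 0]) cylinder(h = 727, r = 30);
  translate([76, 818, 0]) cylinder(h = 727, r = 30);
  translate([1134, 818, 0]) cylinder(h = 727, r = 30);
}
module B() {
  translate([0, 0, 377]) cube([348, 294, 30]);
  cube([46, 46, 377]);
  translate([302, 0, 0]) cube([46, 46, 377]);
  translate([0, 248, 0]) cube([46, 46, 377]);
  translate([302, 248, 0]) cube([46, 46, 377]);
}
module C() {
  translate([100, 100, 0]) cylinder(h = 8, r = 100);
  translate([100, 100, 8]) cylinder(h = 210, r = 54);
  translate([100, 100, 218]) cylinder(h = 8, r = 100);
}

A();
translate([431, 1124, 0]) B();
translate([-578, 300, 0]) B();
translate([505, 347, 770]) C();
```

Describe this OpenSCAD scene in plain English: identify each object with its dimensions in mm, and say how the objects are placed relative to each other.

A is a table: top 1210 mm (x) × 894 mm (y), 43 mm thick, upper face at z = 770 mm, on four round legs of 60 mm diameter, each leg's bounding box inset 46 mm from the nearest pair of top edges, running from z = 0 to the bottom of the top.

B is a four-legged stool. The seat is a 348×294×30 mm slab whose top surface is at z = 407 mm; four square legs, each 46×46 mm in cross-section, run from the floor (z = 0) to the underside of the seat, each flush with a corner of the seat.

C is a spool: two coaxial disc flanges of radius 100 mm and thickness 8 mm, joined by a core cylinder of radius 54 mm and height 210 mm. The lower flange rests on z = 0 and the three cylinders share a vertical axis.

Two stools sit around the table at the +y, −x sides. The spool is on top of the table, centred.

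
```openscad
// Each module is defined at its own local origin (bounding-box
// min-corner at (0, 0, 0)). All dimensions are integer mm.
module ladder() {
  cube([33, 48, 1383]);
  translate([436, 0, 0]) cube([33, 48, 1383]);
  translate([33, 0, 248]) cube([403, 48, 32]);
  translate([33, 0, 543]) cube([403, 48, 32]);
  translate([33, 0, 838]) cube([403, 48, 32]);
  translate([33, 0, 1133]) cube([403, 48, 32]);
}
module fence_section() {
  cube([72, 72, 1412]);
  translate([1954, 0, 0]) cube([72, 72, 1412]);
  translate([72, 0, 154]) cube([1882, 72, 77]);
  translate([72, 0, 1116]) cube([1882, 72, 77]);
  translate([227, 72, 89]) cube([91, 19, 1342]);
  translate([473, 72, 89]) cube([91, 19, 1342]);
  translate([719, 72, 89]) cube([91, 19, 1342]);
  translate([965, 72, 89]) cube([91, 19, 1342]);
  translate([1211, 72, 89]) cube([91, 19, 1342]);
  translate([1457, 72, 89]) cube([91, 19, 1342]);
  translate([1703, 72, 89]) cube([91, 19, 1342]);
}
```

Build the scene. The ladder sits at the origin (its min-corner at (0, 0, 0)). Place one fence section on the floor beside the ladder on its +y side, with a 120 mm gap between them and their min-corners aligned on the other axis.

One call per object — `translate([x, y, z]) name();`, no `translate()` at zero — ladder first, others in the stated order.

ladder();
translate([0, 168, 0]) fence_section();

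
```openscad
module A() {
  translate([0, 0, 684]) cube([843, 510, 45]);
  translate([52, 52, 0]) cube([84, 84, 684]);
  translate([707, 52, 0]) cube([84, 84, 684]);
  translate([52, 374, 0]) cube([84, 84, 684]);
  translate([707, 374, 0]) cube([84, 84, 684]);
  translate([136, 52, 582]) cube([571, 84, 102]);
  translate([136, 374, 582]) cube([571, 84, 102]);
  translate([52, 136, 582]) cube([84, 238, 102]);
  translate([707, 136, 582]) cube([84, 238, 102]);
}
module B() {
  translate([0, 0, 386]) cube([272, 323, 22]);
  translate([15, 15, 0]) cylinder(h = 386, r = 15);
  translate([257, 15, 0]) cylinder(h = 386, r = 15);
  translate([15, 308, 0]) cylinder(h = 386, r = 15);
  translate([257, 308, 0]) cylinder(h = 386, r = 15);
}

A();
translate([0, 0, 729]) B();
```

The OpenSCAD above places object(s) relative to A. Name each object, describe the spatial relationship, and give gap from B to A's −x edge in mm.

The stool's min-x is at 0; the table's min-x is 0; gap = 0 mm.

A is a table. B is a stool. The stool is on top of the table. The gap from the stool to the table's −x edge is 0 mm.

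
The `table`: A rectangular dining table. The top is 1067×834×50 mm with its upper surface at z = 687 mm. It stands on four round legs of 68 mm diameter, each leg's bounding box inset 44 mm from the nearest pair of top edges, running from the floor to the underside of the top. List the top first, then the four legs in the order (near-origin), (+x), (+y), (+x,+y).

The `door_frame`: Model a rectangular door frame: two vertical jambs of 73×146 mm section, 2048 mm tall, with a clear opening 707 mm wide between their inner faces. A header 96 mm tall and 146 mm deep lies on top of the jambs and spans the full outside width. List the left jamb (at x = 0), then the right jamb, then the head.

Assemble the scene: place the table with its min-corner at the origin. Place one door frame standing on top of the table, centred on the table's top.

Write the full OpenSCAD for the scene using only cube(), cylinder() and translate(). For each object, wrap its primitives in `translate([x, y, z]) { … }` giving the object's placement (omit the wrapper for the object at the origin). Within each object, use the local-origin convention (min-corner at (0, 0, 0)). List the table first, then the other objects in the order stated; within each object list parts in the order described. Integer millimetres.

translate([0, 0, 637]) cube([1067, 834, 50]);
translate([78, 78, 0]) cylinder(h = 637, r = 34);
translate([989, 78, 0]) cylinder(h = 637, r = 34);
translate([78, 756, 0]) cylinder(h = 637, r = 34);
translate([989, 756, 0]) cylinder(h = 637, r = 34);
translate([107, 344, 687]) {
  cube([73, 146, 2048]);
  translate([780, 0, 0]) cube([73, 146, 2048]);
  translate([0, 0, 2048]) cube([853, 146, 96]);
}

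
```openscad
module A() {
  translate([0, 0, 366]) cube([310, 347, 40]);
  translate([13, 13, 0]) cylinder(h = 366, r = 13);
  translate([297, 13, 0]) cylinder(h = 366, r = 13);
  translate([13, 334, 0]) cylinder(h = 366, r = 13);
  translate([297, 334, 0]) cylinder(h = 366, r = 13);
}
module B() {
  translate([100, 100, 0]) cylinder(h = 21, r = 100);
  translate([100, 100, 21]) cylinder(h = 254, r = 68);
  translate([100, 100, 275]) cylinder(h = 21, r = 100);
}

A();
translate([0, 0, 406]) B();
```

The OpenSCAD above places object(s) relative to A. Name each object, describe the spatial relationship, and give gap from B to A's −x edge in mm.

The spool's min-x is at 0; the stool's min-x is 0; gap = 0 mm.

A is a stool. B is a spool. The spool is on top of the stool. The gap from the spool to the stool's −x edge is 0 mm.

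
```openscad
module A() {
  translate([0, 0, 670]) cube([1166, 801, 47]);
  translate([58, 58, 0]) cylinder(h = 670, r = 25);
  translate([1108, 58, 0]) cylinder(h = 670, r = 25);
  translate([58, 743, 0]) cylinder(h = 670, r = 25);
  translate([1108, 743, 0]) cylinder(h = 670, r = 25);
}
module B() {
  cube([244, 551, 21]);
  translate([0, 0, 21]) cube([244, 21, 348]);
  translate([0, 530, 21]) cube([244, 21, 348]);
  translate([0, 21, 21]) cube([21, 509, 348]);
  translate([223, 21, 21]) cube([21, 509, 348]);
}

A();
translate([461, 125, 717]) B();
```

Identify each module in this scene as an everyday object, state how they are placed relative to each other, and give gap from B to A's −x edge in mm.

The open box's min-x is at 461; the table's min-x is 0; gap = 461 mm.

A is a table. B is an open box. The open box is on top of the table, centred. The gap from the open box to the table's −x edge is 461 mm.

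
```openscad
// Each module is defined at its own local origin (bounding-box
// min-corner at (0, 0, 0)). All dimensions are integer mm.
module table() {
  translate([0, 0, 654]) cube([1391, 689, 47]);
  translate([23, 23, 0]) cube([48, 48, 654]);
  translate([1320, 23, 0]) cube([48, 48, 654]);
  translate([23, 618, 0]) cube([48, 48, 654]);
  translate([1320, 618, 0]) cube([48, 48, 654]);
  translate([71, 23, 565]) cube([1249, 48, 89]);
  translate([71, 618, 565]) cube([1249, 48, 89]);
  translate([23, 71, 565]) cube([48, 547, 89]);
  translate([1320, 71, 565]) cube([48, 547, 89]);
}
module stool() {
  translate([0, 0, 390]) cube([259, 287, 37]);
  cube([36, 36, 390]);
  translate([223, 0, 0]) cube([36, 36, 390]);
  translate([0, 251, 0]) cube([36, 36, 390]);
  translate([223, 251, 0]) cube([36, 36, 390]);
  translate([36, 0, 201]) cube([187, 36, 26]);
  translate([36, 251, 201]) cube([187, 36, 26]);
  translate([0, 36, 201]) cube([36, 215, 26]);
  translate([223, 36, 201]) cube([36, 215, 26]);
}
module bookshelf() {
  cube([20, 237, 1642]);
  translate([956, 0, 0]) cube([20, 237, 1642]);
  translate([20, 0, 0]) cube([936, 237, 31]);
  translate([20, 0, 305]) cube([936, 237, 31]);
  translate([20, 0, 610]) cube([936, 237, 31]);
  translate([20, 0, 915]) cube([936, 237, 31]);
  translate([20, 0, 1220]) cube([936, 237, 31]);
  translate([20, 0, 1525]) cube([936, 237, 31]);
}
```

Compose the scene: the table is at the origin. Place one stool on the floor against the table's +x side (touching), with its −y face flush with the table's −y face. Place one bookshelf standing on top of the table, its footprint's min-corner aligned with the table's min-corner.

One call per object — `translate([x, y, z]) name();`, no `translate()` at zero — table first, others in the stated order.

table();
translate([1391, 0, 0]) stool();
translate([0, 0, 701]) bookshelf();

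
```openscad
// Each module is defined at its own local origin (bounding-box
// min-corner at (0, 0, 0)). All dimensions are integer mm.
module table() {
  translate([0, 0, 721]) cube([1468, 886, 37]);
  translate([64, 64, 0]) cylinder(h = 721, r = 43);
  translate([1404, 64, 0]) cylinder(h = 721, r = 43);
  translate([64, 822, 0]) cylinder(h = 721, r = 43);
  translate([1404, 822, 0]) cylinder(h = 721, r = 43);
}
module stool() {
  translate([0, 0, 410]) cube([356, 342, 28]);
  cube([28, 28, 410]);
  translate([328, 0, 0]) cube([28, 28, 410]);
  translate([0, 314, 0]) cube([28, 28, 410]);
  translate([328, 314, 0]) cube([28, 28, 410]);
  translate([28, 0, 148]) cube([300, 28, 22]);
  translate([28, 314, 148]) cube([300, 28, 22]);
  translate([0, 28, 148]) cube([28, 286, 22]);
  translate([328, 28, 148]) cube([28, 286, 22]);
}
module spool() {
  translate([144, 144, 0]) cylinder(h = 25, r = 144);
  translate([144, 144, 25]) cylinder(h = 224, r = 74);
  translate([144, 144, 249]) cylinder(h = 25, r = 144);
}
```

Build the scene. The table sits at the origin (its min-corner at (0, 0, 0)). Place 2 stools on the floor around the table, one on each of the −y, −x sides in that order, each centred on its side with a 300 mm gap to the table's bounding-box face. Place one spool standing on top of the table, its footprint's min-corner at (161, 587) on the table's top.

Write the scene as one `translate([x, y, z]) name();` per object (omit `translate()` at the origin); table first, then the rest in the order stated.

table();
translate([556, -642, 0]) stool();
translate([-656, 272, 0]) stool();
translate([161, 587, 758]) spool();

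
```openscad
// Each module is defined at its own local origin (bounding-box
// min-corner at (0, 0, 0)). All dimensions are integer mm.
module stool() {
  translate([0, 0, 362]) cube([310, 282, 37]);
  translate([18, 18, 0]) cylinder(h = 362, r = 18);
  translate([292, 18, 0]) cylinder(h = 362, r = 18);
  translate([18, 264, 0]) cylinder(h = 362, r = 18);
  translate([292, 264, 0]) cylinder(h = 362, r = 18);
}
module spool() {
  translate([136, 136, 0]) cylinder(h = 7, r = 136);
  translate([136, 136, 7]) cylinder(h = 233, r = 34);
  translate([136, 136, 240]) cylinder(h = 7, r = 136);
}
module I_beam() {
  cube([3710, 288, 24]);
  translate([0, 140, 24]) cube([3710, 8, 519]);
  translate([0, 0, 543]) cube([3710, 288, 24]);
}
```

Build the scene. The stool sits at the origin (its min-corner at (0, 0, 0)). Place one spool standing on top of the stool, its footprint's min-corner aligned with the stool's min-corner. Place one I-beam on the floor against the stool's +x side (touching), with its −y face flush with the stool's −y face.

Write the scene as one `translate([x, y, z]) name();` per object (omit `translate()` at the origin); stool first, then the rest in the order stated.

stool();
translate([0, 0, 399]) spool();
translate([310, 0, 0]) I_beam();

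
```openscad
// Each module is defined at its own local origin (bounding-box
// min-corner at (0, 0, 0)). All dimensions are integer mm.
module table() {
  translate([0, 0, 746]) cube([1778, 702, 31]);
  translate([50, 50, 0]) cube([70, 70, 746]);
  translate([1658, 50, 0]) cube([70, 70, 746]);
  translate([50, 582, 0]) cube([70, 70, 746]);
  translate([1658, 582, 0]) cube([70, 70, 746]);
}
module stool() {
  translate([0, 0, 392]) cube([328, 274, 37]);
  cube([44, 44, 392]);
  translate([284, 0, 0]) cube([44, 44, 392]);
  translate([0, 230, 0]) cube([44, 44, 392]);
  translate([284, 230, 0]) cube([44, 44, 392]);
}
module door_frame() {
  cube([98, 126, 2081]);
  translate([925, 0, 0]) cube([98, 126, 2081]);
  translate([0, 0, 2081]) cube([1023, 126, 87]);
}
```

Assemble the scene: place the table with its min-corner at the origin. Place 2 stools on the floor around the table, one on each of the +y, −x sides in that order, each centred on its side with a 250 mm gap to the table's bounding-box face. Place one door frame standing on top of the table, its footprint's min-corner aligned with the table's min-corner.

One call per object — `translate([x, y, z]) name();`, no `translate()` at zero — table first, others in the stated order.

table();
translate([725, 952, 0]) stool();
translate([-578, 214, 0]) stool();
translate([0, 0, 777]) door_frame();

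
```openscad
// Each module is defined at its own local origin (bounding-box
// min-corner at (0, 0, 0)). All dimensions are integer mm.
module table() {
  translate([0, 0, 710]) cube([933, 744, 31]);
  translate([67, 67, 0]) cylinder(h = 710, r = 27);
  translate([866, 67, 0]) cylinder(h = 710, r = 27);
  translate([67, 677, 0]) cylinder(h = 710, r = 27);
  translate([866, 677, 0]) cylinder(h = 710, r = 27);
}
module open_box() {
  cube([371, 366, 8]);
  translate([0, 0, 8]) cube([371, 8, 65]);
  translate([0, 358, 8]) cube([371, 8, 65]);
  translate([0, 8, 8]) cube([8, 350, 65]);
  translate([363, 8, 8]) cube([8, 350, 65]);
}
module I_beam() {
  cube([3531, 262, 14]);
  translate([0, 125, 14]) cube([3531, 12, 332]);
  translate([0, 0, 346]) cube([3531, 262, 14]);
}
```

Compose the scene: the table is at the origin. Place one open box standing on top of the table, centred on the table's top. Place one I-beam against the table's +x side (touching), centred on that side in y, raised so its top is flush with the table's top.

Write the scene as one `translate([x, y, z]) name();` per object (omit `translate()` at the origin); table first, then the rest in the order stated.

table();
translate([281, 189, 741]) open_box();
translate([933, 241, 381]) I_beam();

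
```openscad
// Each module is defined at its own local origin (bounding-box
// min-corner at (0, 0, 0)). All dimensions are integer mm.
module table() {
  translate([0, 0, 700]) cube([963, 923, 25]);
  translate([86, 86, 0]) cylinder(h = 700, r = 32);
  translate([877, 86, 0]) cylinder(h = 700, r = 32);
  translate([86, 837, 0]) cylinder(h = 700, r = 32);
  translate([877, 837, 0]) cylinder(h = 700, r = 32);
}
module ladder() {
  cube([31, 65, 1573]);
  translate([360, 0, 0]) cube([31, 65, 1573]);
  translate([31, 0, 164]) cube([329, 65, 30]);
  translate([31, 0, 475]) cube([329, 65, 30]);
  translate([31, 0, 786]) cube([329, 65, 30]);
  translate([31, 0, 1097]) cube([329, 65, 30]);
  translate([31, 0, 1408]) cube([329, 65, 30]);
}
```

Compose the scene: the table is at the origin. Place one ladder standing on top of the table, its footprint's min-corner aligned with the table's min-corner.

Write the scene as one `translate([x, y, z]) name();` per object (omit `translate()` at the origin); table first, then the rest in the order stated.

table();
translate([0, 0, 725]) ladder();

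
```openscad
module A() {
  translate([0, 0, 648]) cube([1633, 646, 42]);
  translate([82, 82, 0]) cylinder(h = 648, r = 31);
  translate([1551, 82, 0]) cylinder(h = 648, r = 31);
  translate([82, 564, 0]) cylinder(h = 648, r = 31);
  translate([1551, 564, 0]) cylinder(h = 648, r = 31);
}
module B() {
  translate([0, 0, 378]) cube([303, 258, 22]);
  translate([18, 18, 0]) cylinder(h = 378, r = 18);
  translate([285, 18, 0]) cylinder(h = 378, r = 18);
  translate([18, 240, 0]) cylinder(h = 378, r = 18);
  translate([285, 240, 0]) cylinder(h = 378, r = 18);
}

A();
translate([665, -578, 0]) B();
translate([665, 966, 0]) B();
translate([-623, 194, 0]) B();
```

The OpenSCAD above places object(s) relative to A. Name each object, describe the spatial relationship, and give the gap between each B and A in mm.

A is a table. B is a stool. Three stools sit around the table at the −y, +y, −x sides. The gap between each stool and the table is 320 mm.

Each stool's nearest face is 320 mm from the table's bounding box.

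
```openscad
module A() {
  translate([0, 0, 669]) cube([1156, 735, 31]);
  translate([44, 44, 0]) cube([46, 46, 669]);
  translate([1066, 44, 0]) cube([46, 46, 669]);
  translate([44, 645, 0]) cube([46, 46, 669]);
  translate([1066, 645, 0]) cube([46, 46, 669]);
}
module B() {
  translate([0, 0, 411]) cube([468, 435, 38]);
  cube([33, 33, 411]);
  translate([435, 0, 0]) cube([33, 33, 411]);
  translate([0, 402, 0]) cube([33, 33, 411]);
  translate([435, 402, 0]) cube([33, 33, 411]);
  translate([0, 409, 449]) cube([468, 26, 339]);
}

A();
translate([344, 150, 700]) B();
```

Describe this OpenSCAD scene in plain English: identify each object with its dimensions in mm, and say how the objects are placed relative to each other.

A is a table with a 1156×735 mm rectangular top, 31 mm thick, top surface at z = 700 mm, supported by four 46×46 mm square legs, each inset 44 mm from the nearest pair of top edges, running from the floor.

B is a chair: 468×435 mm seat, 38 mm thick, top at z = 449 mm, on four 33 mm square corner legs flush with the seat edges. A 26 mm thick backrest slab spans the full seat width, extending 339 mm above the seat top, its back face flush with the seat's +y edge.

The chair is on top of the table, centred.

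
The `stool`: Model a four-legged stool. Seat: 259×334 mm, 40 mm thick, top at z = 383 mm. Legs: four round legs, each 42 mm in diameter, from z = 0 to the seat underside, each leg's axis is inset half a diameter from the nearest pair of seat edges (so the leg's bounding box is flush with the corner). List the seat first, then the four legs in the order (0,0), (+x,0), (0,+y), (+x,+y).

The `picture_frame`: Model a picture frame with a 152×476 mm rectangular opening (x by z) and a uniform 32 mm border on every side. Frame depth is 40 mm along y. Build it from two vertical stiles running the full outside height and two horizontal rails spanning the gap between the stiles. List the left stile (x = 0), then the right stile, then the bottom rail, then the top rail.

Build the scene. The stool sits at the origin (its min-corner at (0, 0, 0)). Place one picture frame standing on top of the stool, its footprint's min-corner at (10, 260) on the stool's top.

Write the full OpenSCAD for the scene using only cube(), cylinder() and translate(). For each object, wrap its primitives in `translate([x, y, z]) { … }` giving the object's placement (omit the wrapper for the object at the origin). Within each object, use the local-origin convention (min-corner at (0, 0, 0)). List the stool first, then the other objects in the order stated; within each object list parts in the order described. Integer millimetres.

translate([0, 0, 343]) cube([259, 334, 40]);
translate([21, 21, 0]) cylinder(h = 343, r = 21);
translate([238, 21, 0]) cylinder(h = 343, r = 21);
translate([21, 313, 0]) cylinder(h = 343, r = 21);
translate([238, 313, 0]) cylinder(h = 343, r = 21);
translate([10, 260, 383]) {
  cube([32, 40, 540]);
  translate([184, 0, 0]) cube([32, 40, 540]);
  translate([32, 0, 0]) cube([152, 40, 32]);
  translate([32, 0, 508]) cube([152, 40, 32]);
}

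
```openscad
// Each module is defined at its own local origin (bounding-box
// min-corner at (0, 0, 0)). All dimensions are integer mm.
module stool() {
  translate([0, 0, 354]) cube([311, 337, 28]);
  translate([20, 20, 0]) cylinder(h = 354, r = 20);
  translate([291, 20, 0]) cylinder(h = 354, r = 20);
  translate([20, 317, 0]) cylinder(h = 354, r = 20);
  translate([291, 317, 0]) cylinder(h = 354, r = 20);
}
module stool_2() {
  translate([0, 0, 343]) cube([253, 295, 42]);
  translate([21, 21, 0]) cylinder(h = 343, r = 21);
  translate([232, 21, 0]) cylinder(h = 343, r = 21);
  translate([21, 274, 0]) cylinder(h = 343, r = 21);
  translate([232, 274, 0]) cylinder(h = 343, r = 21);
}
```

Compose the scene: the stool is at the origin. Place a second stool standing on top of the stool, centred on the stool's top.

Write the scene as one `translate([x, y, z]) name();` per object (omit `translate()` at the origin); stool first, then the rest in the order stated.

stool();
translate([29, 21, 382]) stool_2();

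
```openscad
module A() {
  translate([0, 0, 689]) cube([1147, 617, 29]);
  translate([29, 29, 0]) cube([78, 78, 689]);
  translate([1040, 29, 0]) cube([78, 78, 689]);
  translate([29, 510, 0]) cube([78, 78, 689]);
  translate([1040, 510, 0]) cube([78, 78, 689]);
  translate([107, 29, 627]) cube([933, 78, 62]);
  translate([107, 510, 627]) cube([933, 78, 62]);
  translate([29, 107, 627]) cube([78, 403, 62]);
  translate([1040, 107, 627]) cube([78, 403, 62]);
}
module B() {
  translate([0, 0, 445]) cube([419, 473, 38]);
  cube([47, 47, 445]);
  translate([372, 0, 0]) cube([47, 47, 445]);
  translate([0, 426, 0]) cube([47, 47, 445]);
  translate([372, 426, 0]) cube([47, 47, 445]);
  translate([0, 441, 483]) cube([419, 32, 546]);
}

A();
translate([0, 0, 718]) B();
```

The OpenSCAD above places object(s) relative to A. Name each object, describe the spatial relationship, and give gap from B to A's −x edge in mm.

A is a table. B is a chair. The chair is on top of the table. The gap from the chair to the table's −x edge is 0 mm.

The chair's min-x is at 0; the table's min-x is 0; gap = 0 mm.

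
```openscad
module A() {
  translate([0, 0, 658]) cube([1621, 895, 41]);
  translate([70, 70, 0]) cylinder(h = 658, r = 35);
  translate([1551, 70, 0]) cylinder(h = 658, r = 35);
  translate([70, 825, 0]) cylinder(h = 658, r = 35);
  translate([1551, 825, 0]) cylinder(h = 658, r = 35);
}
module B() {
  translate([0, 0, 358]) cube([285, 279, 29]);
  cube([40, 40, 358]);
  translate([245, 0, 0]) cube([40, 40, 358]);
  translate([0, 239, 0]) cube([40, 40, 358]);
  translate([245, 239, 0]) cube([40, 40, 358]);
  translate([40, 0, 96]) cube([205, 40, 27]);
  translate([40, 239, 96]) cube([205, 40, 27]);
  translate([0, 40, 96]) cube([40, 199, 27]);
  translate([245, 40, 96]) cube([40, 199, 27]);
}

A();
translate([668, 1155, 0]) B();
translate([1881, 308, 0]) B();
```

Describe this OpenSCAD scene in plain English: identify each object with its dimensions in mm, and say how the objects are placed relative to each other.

A is a table with a 1621×895 mm rectangular top, 41 mm thick, top surface at z = 699 mm, supported by four round legs of 70 mm diameter, each leg's bounding box inset 35 mm from the nearest pair of top edges, running from the floor.

B is a simple wooden stool: a rectangular seat 285 mm (x) by 279 mm (y), 29 mm thick, top face at z = 387 mm, on four square legs, each 40×40 mm in cross-section. The legs rest on z = 0, each flush with a corner of the seat. Four stretchers, 40 mm wide and 27 mm tall, connect adjacent legs with their undersides at z = 96 mm, each running between the inner faces of the legs it joins and aligned with the legs' outer faces on the other axis.

Two stools sit around the table at the +y, +x sides.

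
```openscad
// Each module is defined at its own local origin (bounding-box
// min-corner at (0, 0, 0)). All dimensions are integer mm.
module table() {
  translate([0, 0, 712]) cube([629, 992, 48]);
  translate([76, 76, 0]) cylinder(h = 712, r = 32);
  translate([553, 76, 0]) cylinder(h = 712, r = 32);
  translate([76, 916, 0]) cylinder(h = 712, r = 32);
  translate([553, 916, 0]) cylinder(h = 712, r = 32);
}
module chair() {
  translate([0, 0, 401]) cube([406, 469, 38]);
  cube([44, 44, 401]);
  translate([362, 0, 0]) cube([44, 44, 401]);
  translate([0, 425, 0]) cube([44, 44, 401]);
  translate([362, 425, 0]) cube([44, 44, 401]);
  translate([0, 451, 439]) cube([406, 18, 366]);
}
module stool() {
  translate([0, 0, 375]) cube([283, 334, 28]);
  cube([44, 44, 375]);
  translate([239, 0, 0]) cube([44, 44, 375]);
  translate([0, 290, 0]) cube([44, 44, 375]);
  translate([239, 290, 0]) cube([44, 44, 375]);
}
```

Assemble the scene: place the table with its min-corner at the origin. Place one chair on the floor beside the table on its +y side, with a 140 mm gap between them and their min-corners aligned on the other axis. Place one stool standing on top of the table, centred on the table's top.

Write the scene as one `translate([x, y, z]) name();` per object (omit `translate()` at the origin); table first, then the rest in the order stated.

table();
translate([0, 1132, 0]) chair();
translate([173, 329, 760]) stool();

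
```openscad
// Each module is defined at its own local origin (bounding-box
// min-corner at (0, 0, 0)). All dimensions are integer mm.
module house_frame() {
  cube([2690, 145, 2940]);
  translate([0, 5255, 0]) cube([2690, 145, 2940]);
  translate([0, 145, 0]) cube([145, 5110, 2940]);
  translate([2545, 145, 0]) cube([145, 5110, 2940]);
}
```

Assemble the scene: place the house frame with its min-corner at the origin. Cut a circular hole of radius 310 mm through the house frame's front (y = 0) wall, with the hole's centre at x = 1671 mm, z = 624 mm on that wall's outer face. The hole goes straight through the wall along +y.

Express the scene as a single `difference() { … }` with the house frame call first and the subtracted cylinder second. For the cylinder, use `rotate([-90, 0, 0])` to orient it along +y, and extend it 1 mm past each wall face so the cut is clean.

difference() {
  house_frame();
  translate([1671, -1, 624]) rotate([-90, 0, 0]) cylinder(h = 147, r = 310);
}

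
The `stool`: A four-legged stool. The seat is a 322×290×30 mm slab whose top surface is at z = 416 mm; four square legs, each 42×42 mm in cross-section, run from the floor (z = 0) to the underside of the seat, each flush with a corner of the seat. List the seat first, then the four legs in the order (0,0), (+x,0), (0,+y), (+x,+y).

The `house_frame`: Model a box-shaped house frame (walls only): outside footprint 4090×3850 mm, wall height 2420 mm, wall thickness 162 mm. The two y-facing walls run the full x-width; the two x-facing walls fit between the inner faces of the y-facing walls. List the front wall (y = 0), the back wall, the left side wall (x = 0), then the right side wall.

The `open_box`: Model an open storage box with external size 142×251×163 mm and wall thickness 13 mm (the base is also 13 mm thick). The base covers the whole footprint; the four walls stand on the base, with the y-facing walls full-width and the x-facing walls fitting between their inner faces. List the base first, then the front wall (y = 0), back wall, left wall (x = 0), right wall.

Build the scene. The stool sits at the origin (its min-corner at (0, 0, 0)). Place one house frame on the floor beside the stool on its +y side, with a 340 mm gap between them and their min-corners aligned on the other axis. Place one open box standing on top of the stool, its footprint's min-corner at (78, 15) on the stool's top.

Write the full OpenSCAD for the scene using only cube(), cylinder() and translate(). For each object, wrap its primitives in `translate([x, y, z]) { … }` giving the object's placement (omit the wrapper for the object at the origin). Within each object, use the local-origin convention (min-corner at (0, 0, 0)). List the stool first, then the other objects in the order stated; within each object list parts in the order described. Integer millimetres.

translate([0, 0, 386]) cube([322, 290, 30]);
cube([42, 42, 386]);
translate([280, 0, 0]) cube([42, 42, 386]);
translate([0, 248, 0]) cube([42, 42, 386]);
translate([280, 248, 0]) cube([42, 42, 386]);
translate([0, 630, 0]) {
  cube([4090, 162, 2420]);
  translate([0, 3688, 0]) cube([4090, 162, 2420]);
  translate([0, 162, 0]) cube([162, 3526, 2420]);
  translate([3928, 162, 0]) cube([162, 3526, 2420]);
}
translate([78, 15, 416]) {
  cube([142, 251, 13]);
  translate([0, 0, 13]) cube([142, 13, 150]);
  translate([0, 238, 13]) cube([142, 13, 150]);
  translate([0, 13, 13]) cube([13, 225, 150]);
  translate([129, 13, 13]) cube([13, 225, 150]);
}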